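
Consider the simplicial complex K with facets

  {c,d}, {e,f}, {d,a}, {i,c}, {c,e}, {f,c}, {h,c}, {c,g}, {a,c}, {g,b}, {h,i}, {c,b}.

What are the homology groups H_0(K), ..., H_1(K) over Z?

We work with the vertex ordering a < b < c < d < e < f < g < h < i. The simplices of K, each written with vertices in increasing order, are:

  0-simplices (9): a, b, c, d, e, f, g, h, i
  1-simplices (12): ac, ad, bc, bg, cd, ce, cf, cg, ch, ci, ef, hi

giving chain groups C_0 ≅ Z^9, C_1 ≅ Z^12.

∂_1: C_1 → C_0 maps an edge to its endpoints' difference, ∂[p,q] = q − p.
The resulting 9×12 matrix has rank 8, and its Smith normal form has invariant factors (1,1,1,1,1,1,1,1).

Reading off H_k = ker ∂_k / im ∂_{k+1}:

  H_0: rank C_0 − rank ∂_1 = 9 − 8 = 1, and the invariant factors of ∂_1 are all 1, so H_0 ≅ Z.
  H_1: rank ker ∂_1 − rank ∂_2 = (12 − 8) − 0 = 4, and there is no ∂_2, so H_1 ≅ Z^4.

(K is a triangulation of a wedge of 4 circles.)

H_0 = Z,  H_1 = Z^4.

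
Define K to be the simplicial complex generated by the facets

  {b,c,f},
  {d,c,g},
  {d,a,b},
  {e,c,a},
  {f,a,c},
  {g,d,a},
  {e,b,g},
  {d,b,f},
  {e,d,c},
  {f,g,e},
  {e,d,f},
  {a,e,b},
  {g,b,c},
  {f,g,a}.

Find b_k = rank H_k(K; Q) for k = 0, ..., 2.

Order the vertices as a < b < c < d < e < f < g. Listing each simplex with vertices in this order, K has dimension 2 with simplices:

  0-simplices (7): a, b, c, d, e, f, g
  1-simplices (21): ab, ac, ad, ae, af, ag, bc, bd, be, bf, bg, cd, ce, cf, cg, de, df, dg, ef, eg, fg
  2-simplices (14): abd, abe, ace, acf, adg, afg, bcf, bcg, bdf, beg, cde, cdg, def, efg

so the chain groups are C_0 ≅ Z^7, C_1 ≅ Z^21, C_2 ≅ Z^14.

The boundary map ∂_1: C_1 → C_0 is given by ∂[p,q] = [q] − [p]. For instance
  ∂fg = g − f.
As a 7×21 matrix over Z this has rank 6, with invariant factors (1,1,1,1,1,1).

∂_2: C_2 → C_1 acts by ∂[p,q,r] = [q,r] − [p,r] + [p,q]. For instance
  ∂abe = be − ae + ab,
  ∂cdg = dg − cg + cd.
As a 21×14 matrix over Z this has rank 13, with invariant factors (1,1,1,1,1,1,1,1,1,1,1,1,1).

From H_k ≅ ker(∂_k) / im(∂_{k+1}) we obtain:

  H_0: rank C_0 − rank ∂_1 = 7 − 6 = 1, and the invariant factors of ∂_1 are all 1, so H_0 ≅ Z.
  H_1: rank ker ∂_1 − rank ∂_2 = (21 − 6) − 13 = 2, and the invariant factors of ∂_2 are all 1, so H_1 ≅ Z^2.
  H_2: rank ker ∂_2 − rank ∂_3 = (14 − 13) − 0 = 1, and there is no ∂_3, so H_2 ≅ Z.

As a check, the Euler characteristic is 7 − 21 + 14 = 0, which agrees with 1 − 2 + 1 = 0.

Hence the Betti numbers are b_0 = 1, b_1 = 2, b_2 = 1.

b_0 = 1, b_1 = 2, b_2 = 1.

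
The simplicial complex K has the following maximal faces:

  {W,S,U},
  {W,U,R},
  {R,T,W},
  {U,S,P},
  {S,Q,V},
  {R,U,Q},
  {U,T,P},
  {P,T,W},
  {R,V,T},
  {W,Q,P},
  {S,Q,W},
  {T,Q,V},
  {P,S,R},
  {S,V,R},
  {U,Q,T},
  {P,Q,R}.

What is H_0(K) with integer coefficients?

H_0 ≅ Z.

K has 8 vertices, 24 edges, 16 triangles.
rank ∂_0 = 0, rank ∂_1 = 7 ⇒ b_0 = 8 − 0 − 7 = 1; all invariant factors of ∂_1 are 1 so no torsion. So H_0 = Z.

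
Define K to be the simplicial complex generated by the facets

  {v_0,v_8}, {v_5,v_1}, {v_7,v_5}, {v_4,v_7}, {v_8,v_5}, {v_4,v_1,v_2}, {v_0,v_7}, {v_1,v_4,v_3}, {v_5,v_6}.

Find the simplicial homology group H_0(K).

H_0 ≅ Z.

Order the vertices as v_0 < v_1 < v_2 < v_3 < v_4 < v_5 < v_6 < v_7 < v_8. Listing each simplex with vertices in this order, K has dimension 2 with simplices:

  0-simplices (9): [v_0], [v_1], [v_2], [v_3], [v_4], [v_5], [v_6], [v_7], [v_8]
  1-simplices (12): [v_0,v_7], [v_0,v_8], [v_1,v_2], [v_1,v_3], [v_1,v_4], [v_1,v_5], [v_2,v_4], [v_3,v_4], [v_4,v_7], [v_5,v_6], [v_5,v_7], [v_5,v_8]
  2-simplices (2): [v_1,v_2,v_4], [v_1,v_3,v_4]

Hence C_0 ≅ Z^9, C_1 ≅ Z^12, C_2 ≅ Z^2.

The boundary map ∂_1: C_1 → C_0 maps an edge to its endpoints' difference, ∂[p,q] = q − p. For instance
  ∂[v_5,v_7] = [v_7] − [v_5].
This gives a 9×12 integer matrix of rank 8; reducing to Smith normal form yields diagonal entries (1,1,1,1,1,1,1,1).

∂_2: C_2 → C_1 sends each 2-simplex [p,q,r] to [q,r] − [p,r] + [p,q]. For instance
  ∂[v_1,v_2,v_4] = [v_2,v_4] − [v_1,v_4] + [v_1,v_2],
  ∂[v_1,v_3,v_4] = [v_3,v_4] − [v_1,v_4] + [v_1,v_3].
The 12×2 boundary matrix has rank 2 and Smith normal form diag(1,1).

From H_k ≅ ker(∂_k) / im(∂_{k+1}) we obtain:

  H_0: rank C_0 − rank ∂_1 = 9 − 8 = 1, and the invariant factors of ∂_1 are all 1, so H_0 ≅ Z.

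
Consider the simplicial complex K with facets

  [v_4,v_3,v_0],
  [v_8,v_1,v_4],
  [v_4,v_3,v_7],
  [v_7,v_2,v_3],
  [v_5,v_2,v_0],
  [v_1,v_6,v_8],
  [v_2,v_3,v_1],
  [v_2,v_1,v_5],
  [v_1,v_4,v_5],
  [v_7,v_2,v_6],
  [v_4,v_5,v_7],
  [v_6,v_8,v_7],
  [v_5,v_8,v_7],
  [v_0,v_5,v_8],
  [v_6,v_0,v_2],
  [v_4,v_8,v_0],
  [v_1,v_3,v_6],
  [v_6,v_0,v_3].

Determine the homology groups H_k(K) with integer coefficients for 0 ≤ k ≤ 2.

Fix the vertex order v_0 < v_1 < v_2 < v_3 < v_4 < v_5 < v_6 < v_7 < v_8 and write every simplex with vertices in increasing order. Then dim K = 2 and the simplices of K are:

  0-simplices (9): [v_0], [v_1], [v_2], [v_3], [v_4], [v_5], [v_6], [v_7], [v_8]
  1-simplices (27): (27 of them)
  2-simplices (18): (18 of them)

Hence C_0 ≅ Z^9, C_1 ≅ Z^27, C_2 ≅ Z^18.

The boundary map ∂_1: C_1 → C_0 sends each edge [p,q] (with p < q) to q − p. For instance
  ∂[v_2,v_5] = [v_5] − [v_2].
This gives a 9×27 integer matrix of rank 8; reducing to Smith normal form yields diagonal entries (1,1,1,1,1,1,1,1).

Boundary ∂_2: C_2 → C_1 acts by ∂[p,q,r] = [q,r] − [p,r] + [p,q]. For instance
  ∂[v_5,v_7,v_8] = [v_7,v_8] − [v_5,v_8] + [v_5,v_7],
  ∂[v_1,v_2,v_3] = [v_2,v_3] − [v_1,v_3] + [v_1,v_2].
This gives a 27×18 integer matrix of rank 18; reducing to Smith normal form yields diagonal entries (1,1,1,1,1,1,1,1,1,1,1,1,1,1,1,1,1,2).

Now H_k = ker ∂_k / im ∂_{k+1}, so:

  H_0: rank C_0 − rank ∂_1 = 9 − 8 = 1, and the invariant factors of ∂_1 are all 1, so H_0 ≅ Z.
  H_1: rank ker ∂_1 − rank ∂_2 = (27 − 8) − 18 = 1, and ∂_2 has invariant factor 2 > 1, so H_1 ≅ Z ⊕ Z/2.
  H_2: rank ker ∂_2 − rank ∂_3 = (18 − 18) − 0 = 0, and there is no ∂_3, so H_2 ≅ 0.

H_0 ≅ Z,  H_1 ≅ Z ⊕ Z/2,  H_2 = 0.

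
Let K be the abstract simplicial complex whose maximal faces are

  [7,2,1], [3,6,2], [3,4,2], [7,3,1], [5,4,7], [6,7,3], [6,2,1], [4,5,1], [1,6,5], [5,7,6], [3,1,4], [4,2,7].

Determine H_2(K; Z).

H_2 = 0.

Order the vertices as 1 < 2 < 3 < 4 < 5 < 6 < 7. Listing each simplex with vertices in this order, K has dimension 2 with simplices:

  0-simplices (7): [1], [2], [3], [4], [5], [6], [7]
  1-simplices (18): [1,2], [1,3], [1,4], [1,5], [1,6], [1,7], [2,3], [2,4], [2,6], [2,7], [3,4], [3,6], [3,7], [4,5], [4,7], [5,6], [5,7], [6,7]
  2-simplices (12): [1,2,6], [1,2,7], [1,3,4], [1,3,7], [1,4,5], [1,5,6], [2,3,4], [2,3,6], [2,4,7], [3,6,7], [4,5,7], [5,6,7]

giving chain groups C_0 ≅ Z^7, C_1 ≅ Z^18, C_2 ≅ Z^12.

Boundary ∂_1: C_1 → C_0 maps an edge to its endpoints' difference, ∂[p,q] = q − p. For instance
  ∂[2,7] = [7] − [2].
This gives a 7×18 integer matrix of rank 6; reducing to Smith normal form yields diagonal entries (1,1,1,1,1,1).

∂_2: C_2 → C_1 sends each 2-simplex [p,q,r] to [q,r] − [p,r] + [p,q]. For instance
  ∂[5,6,7] = [6,7] − [5,7] + [5,6],
  ∂[1,5,6] = [5,6] − [1,6] + [1,5].
The resulting 18×12 matrix has rank 12, and its Smith normal form has invariant factors (1,1,1,1,1,1,1,1,1,1,1,2).

Reading off H_k = ker ∂_k / im ∂_{k+1}:

  H_2: rank ker ∂_2 − rank ∂_3 = (12 − 12) − 0 = 0, and there is no ∂_3, so H_2 = 0.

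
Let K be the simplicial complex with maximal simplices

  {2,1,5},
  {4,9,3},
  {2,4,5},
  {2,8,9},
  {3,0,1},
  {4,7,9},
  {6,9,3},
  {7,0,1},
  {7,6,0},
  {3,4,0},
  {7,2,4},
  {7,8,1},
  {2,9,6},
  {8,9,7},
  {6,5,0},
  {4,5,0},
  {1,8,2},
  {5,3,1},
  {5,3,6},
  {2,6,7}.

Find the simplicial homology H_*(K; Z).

H_0 = Z,  H_1 = Z ⊕ Z/2Z,  H_2 = 0.

K has 10 vertices, 30 edges, 20 triangles.
rank ∂_0 = 0, rank ∂_1 = 9 ⇒ b_0 = 10 − 0 − 9 = 1; all invariant factors of ∂_1 are 1 so no torsion. So H_0 = Z.
rank ∂_1 = 9, rank ∂_2 = 20 ⇒ b_1 = 30 − 9 − 20 = 1; ∂_2 has invariant factor(s) [2] giving torsion. So H_1 = Z ⊕ Z/2Z.
rank ∂_2 = 20, rank ∂_3 = 0 ⇒ b_2 = 20 − 20 − 0 = 0. So H_2 = 0.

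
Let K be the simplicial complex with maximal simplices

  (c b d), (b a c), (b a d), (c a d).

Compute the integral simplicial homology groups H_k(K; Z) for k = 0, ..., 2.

H_0 ≅ Z,  H_1 = 0,  H_2 ≅ Z.

K has 4 vertices, 6 edges, 4 triangles.
rank ∂_0 = 0, rank ∂_1 = 3 ⇒ b_0 = 4 − 0 − 3 = 1; all invariant factors of ∂_1 are 1 so no torsion. So H_0 ≅ Z.
rank ∂_1 = 3, rank ∂_2 = 3 ⇒ b_1 = 6 − 3 − 3 = 0; all invariant factors of ∂_2 are 1 so no torsion. So H_1 ≅ 0.
rank ∂_2 = 3, rank ∂_3 = 0 ⇒ b_2 = 4 − 3 − 0 = 1. So H_2 ≅ Z.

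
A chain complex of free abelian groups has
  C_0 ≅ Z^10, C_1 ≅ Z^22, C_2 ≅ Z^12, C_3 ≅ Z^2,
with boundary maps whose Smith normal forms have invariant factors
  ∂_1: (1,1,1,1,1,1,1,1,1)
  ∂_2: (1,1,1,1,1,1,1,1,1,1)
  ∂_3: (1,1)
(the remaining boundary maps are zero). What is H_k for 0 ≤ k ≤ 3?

H_0: b_0 = 10 − 0 − 9 = 1; torsion from ∂_1 factors > 1: none. So H_0 ≅ Z.
H_1: b_1 = 22 − 9 − 10 = 3; torsion from ∂_2 factors > 1: none. So H_1 ≅ Z^3.
H_2: b_2 = 12 − 10 − 2 = 0; torsion from ∂_3 factors > 1: none. So H_2 ≅ 0.
H_3: b_3 = 2 − 2 − 0 = 0; torsion from ∂_4 factors > 1: none. So H_3 ≅ 0.

H_0 ≅ Z,  H_1 ≅ Z^3,  H_2 = 0,  H_3 = 0.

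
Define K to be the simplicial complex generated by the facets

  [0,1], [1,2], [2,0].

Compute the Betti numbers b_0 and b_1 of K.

We work with the vertex ordering 0 < 1 < 2. The simplices of K, each written with vertices in increasing order, are:

  0-simplices (3): [0], [1], [2]
  1-simplices (3): [0,1], [0,2], [1,2]

Hence C_0 ≅ Z^3, C_1 ≅ Z^3.

Boundary ∂_1: C_1 → C_0 sends each edge [p,q] (with p < q) to q − p. For instance
  ∂[0,2] = [2] − [0].
As a 3×3 matrix over Z this has rank 2, with invariant factors (1,1).

From H_k ≅ ker(∂_k) / im(∂_{k+1}) we obtain:

  H_0: rank C_0 − rank ∂_1 = 3 − 2 = 1, and the invariant factors of ∂_1 are all 1, so H_0 ≅ Z.
  H_1: rank ker ∂_1 − rank ∂_2 = (3 − 2) − 0 = 1, and there is no ∂_2, so H_1 ≅ Z.

As a check, the Euler characteristic is 3 − 3 = 0, which agrees with 1 − 1 = 0.
(K is a triangulation of the circle S^1.)

Hence the Betti numbers are b_0 = 1, b_1 = 1.

b_0 = 1, b_1 = 1.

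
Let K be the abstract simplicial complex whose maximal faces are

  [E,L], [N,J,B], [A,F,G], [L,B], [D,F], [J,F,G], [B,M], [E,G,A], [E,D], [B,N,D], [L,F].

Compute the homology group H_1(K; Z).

Take the total order A < B < D < E < F < G < J < L < M < N on the vertex set. Then K (dimension 2) consists of the simplices:

  0-simplices (10): A, B, D, E, F, G, J, L, M, N
  1-simplices (18): AE, AF, AG, BD, BJ, BL, BM, BN, DE, DF, DN, EG, EL, FG, FJ, FL, GJ, JN
  2-simplices (5): AEG, AFG, BDN, BJN, FGJ

giving chain groups C_0 ≅ Z^10, C_1 ≅ Z^18, C_2 ≅ Z^5.

∂_1: C_1 → C_0 maps an edge to its endpoints' difference, ∂[p,q] = q − p. For instance
  ∂GJ = J − G.
As a 10×18 matrix over Z this has rank 9, with invariant factors (1,1,1,1,1,1,1,1,1).

Boundary ∂_2: C_2 → C_1 maps a triangle to the signed sum of its edges. For instance
  ∂BJN = JN − BN + BJ,
  ∂BDN = DN − BN + BD.
The resulting 18×5 matrix has rank 5, and its Smith normal form has invariant factors (1,1,1,1,1).

Reading off H_k = ker ∂_k / im ∂_{k+1}:

  H_1: rank ker ∂_1 − rank ∂_2 = (18 − 9) − 5 = 4, and the invariant factors of ∂_2 are all 1, so H_1 ≅ Z^4.

H_1 ≅ Z^4.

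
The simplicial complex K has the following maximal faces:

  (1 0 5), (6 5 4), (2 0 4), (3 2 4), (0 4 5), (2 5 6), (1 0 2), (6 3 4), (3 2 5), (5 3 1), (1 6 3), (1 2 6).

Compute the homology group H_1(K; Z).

H_1 = Z/2Z.

Take the total order 0 < 1 < 2 < 3 < 4 < 5 < 6 on the vertex set. Then K (dimension 2) consists of the simplices:

  0-simplices (7): [0], [1], [2], [3], [4], [5], [6]
  1-simplices (18): [0,1], [0,2], [0,4], [0,5], [1,2], [1,3], [1,5], [1,6], [2,3], [2,4], [2,5], [2,6], [3,4], [3,5], [3,6], [4,5], [4,6], [5,6]
  2-simplices (12): [0,1,2], [0,1,5], [0,2,4], [0,4,5], [1,2,6], [1,3,5], [1,3,6], [2,3,4], [2,3,5], [2,5,6], [3,4,6], [4,5,6]

Hence C_0 ≅ Z^7, C_1 ≅ Z^18, C_2 ≅ Z^12.

Boundary ∂_1: C_1 → C_0 sends each edge [p,q] (with p < q) to q − p. For instance
  ∂[1,2] = [2] − [1].
This gives a 7×18 integer matrix of rank 6; reducing to Smith normal form yields diagonal entries (1,1,1,1,1,1).

The boundary map ∂_2: C_2 → C_1 maps a triangle to the signed sum of its edges. For instance
  ∂[3,4,6] = [4,6] − [3,6] + [3,4],
  ∂[1,3,5] = [3,5] − [1,5] + [1,3].
The resulting 18×12 matrix has rank 12, and its Smith normal form has invariant factors (1,1,1,1,1,1,1,1,1,1,1,2).

Reading off H_k = ker ∂_k / im ∂_{k+1}:

  H_1: rank ker ∂_1 − rank ∂_2 = (18 − 6) − 12 = 0, and ∂_2 has invariant factor 2 > 1, so H_1 ≅ Z/2Z.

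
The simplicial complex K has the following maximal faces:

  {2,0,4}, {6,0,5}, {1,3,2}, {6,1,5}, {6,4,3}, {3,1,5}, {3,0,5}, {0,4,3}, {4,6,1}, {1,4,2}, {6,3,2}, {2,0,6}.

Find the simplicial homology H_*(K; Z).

H_0 ≅ Z,  H_1 ≅ Z/2Z,  H_2 = 0.

Take the total order 0 < 1 < 2 < 3 < 4 < 5 < 6 on the vertex set. Then K (dimension 2) consists of the simplices:

  0-simplices (7): [0], [1], [2], [3], [4], [5], [6]
  1-simplices (18): [0,2], [0,3], [0,4], [0,5], [0,6], [1,2], [1,3], [1,4], [1,5], [1,6], [2,3], [2,4], [2,6], [3,4], [3,5], [3,6], [4,6], [5,6]
  2-simplices (12): [0,2,4], [0,2,6], [0,3,4], [0,3,5], [0,5,6], [1,2,3], [1,2,4], [1,3,5], [1,4,6], [1,5,6], [2,3,6], [3,4,6]

so the chain groups are C_0 ≅ Z^7, C_1 ≅ Z^18, C_2 ≅ Z^12.

∂_1: C_1 → C_0 is given by ∂[p,q] = [q] − [p].
The resulting 7×18 matrix has rank 6, and its Smith normal form has invariant factors (1,1,1,1,1,1).

The boundary map ∂_2: C_2 → C_1 sends each 2-simplex [p,q,r] to [q,r] − [p,r] + [p,q]. For instance
  ∂[1,3,5] = [3,5] − [1,5] + [1,3],
  ∂[1,5,6] = [5,6] − [1,6] + [1,5].
The resulting 18×12 matrix has rank 12, and its Smith normal form has invariant factors (1,1,1,1,1,1,1,1,1,1,1,2).

Reading off H_k = ker ∂_k / im ∂_{k+1}:

  H_0: rank C_0 − rank ∂_1 = 7 − 6 = 1, and the invariant factors of ∂_1 are all 1, so H_0 ≅ Z.
  H_1: rank ker ∂_1 − rank ∂_2 = (18 − 6) − 12 = 0, and ∂_2 has invariant factor 2 > 1, so H_1 ≅ Z/2Z.
  H_2: rank ker ∂_2 − rank ∂_3 = (12 − 12) − 0 = 0, and there is no ∂_3, so H_2 ≅ 0.

As a check, the Euler characteristic is 7 − 18 + 12 = 1, which agrees with 1 − 0 + 0 = 1.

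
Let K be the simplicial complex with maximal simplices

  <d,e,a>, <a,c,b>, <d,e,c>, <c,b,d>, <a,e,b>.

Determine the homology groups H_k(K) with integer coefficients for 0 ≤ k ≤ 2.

K has 5 vertices, 10 edges, 5 triangles.
rank ∂_0 = 0, rank ∂_1 = 4 ⇒ b_0 = 5 − 0 − 4 = 1; all invariant factors of ∂_1 are 1 so no torsion. So H_0 = Z.
rank ∂_1 = 4, rank ∂_2 = 5 ⇒ b_1 = 10 − 4 − 5 = 1; all invariant factors of ∂_2 are 1 so no torsion. So H_1 = Z.
rank ∂_2 = 5, rank ∂_3 = 0 ⇒ b_2 = 5 − 5 − 0 = 0. So H_2 = 0.

H_0 ≅ Z,  H_1 ≅ Z,  H_2 = 0.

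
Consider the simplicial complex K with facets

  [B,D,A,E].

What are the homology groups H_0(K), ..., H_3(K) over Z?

H_0 = Z,  H_1 = 0,  H_2 = 0,  H_3 = 0.

Order the vertices as A < B < D < E. Listing each simplex with vertices in this order, K has dimension 3 with simplices:

  0-simplices (4): A, B, D, E
  1-simplices (6): AB, AD, AE, BD, BE, DE
  2-simplices (4): ABD, ABE, ADE, BDE
  3-simplices (1): ABDE

Hence C_0 ≅ Z^4, C_1 ≅ Z^6, C_2 ≅ Z^4, C_3 ≅ Z^1.

The boundary map ∂_1: C_1 → C_0 sends each edge [p,q] (with p < q) to q − p. For instance
  ∂BE = E − B.
As a 4×6 matrix over Z this has rank 3, with invariant factors (1,1,1).

∂_2: C_2 → C_1 acts by ∂[p,q,r] = [q,r] − [p,r] + [p,q]. For instance
  ∂ABD = BD − AD + AB,
  ∂ABE = BE − AE + AB.
The resulting 6×4 matrix has rank 3, and its Smith normal form has invariant factors (1,1,1).

Boundary ∂_3: C_3 → C_2 sends each 3-simplex σ to the alternating sum Σ_i (−1)^i (σ with its i-th vertex removed). For instance
  ∂ABDE = BDE − ADE + ABE − ABD.
This gives a 4×1 integer matrix of rank 1; reducing to Smith normal form yields diagonal entries (1).

Reading off H_k = ker ∂_k / im ∂_{k+1}:

  H_0: rank C_0 − rank ∂_1 = 4 − 3 = 1, and the invariant factors of ∂_1 are all 1, so H_0 ≅ Z.
  H_1: rank ker ∂_1 − rank ∂_2 = (6 − 3) − 3 = 0, and the invariant factors of ∂_2 are all 1, so H_1 ≅ 0.
  H_2: rank ker ∂_2 − rank ∂_3 = (4 − 3) − 1 = 0, and the invariant factors of ∂_3 are all 1, so H_2 ≅ 0.
  H_3: rank ker ∂_3 − rank ∂_4 = (1 − 1) − 0 = 0, and there is no ∂_4, so H_3 ≅ 0.

(K is a triangulation of the 3-simplex.)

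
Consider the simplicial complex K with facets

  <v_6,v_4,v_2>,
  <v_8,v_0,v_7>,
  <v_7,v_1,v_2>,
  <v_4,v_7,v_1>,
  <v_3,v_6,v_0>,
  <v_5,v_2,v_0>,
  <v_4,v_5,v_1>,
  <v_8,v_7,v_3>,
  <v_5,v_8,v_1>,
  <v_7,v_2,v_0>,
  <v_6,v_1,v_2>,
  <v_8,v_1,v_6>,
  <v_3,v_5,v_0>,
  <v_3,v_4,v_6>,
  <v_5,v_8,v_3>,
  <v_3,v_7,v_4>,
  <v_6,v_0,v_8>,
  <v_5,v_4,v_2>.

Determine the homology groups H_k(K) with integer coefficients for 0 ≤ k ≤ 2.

We work with the vertex ordering v_0 < v_1 < v_2 < v_3 < v_4 < v_5 < v_6 < v_7 < v_8. The simplices of K, each written with vertices in increasing order, are:

  0-simplices (9): [v_0], [v_1], [v_2], [v_3], [v_4], [v_5], [v_6], [v_7], [v_8]
  1-simplices (27): (27 of them)
  2-simplices (18): (18 of them)

Hence C_0 ≅ Z^9, C_1 ≅ Z^27, C_2 ≅ Z^18.

∂_1: C_1 → C_0 sends each edge [p,q] (with p < q) to q − p. For instance
  ∂[v_2,v_5] = [v_5] − [v_2].
The resulting 9×27 matrix has rank 8, and its Smith normal form has invariant factors (1,1,1,1,1,1,1,1).

The boundary map ∂_2: C_2 → C_1 sends each 2-simplex [p,q,r] to [q,r] − [p,r] + [p,q]. For instance
  ∂[v_1,v_2,v_7] = [v_2,v_7] − [v_1,v_7] + [v_1,v_2],
  ∂[v_3,v_4,v_6] = [v_4,v_6] − [v_3,v_6] + [v_3,v_4].
The resulting 27×18 matrix has rank 18, and its Smith normal form has invariant factors (1,1,1,1,1,1,1,1,1,1,1,1,1,1,1,1,1,2).

Now H_k = ker ∂_k / im ∂_{k+1}, so:

  H_0: rank C_0 − rank ∂_1 = 9 − 8 = 1, and the invariant factors of ∂_1 are all 1, so H_0 = Z.
  H_1: rank ker ∂_1 − rank ∂_2 = (27 − 8) − 18 = 1, and ∂_2 has invariant factor 2 > 1, so H_1 = Z ⊕ Z/2.
  H_2: rank ker ∂_2 − rank ∂_3 = (18 − 18) − 0 = 0, and there is no ∂_3, so H_2 = 0.

As a check, the Euler characteristic is 9 − 27 + 18 = 0, which agrees with 1 − 1 + 0 = 0.

H_0 = Z,  H_1 = Z ⊕ Z/2,  H_2 = 0.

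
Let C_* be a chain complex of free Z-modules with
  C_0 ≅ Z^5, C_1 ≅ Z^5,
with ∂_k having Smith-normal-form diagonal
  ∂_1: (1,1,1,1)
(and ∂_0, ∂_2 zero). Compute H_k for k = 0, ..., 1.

H_0: b_0 = 5 − 0 − 4 = 1; torsion from ∂_1 factors > 1: none. So H_0 = Z.
H_1: b_1 = 5 − 4 − 0 = 1; torsion from ∂_2 factors > 1: none. So H_1 = Z.

H_0 = Z,  H_1 = Z.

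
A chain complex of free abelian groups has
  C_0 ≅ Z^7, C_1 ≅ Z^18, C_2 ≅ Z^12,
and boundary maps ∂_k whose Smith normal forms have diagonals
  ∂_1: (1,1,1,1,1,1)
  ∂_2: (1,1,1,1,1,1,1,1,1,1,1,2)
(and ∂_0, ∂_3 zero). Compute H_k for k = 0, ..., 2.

H_0 = Z,  H_1 = Z_2,  H_2 = 0.

H_0: b_0 = 7 − 0 − 6 = 1; torsion from ∂_1 factors > 1: none. So H_0 = Z.
H_1: b_1 = 18 − 6 − 12 = 0; torsion from ∂_2 factors > 1: [2]. So H_1 = Z_2.
H_2: b_2 = 12 − 12 − 0 = 0; torsion from ∂_3 factors > 1: none. So H_2 = 0.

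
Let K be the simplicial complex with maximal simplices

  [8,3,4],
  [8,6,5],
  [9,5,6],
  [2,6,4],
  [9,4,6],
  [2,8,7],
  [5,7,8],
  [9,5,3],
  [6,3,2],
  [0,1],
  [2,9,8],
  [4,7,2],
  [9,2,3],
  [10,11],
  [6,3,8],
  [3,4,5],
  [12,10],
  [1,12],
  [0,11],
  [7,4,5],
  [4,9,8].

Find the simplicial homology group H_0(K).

We work with the vertex ordering 0 < 1 < 2 < 3 < 4 < 5 < 6 < 7 < 8 < 9 < 10 < 11 < 12. The simplices of K, each written with vertices in increasing order, are:

  0-simplices (13): [0], [1], [2], [3], [4], [5], [6], [7], [8], [9], [10], [11], [12]
  1-simplices (29): (29 of them)
  2-simplices (16): [2,3,6], [2,3,9], [2,4,6], [2,4,7], [2,7,8], [2,8,9], [3,4,5], [3,4,8], [3,5,9], [3,6,8], [4,5,7], [4,6,9], [4,8,9], [5,6,8], [5,6,9], [5,7,8]

so the chain groups are C_0 ≅ Z^13, C_1 ≅ Z^29, C_2 ≅ Z^16.

Boundary ∂_1: C_1 → C_0 sends each edge [p,q] (with p < q) to q − p. For instance
  ∂[0,11] = [11] − [0].
This gives a 13×29 integer matrix of rank 11; reducing to Smith normal form yields diagonal entries (1,1,1,1,1,1,1,1,1,1,1).

The boundary map ∂_2: C_2 → C_1 maps a triangle to the signed sum of its edges. For instance
  ∂[4,8,9] = [8,9] − [4,9] + [4,8],
  ∂[2,4,7] = [4,7] − [2,7] + [2,4].
This gives a 29×16 integer matrix of rank 15; reducing to Smith normal form yields diagonal entries (1,1,1,1,1,1,1,1,1,1,1,1,1,1,1).

Computing H_k = (kernel of ∂_k) / (image of ∂_{k+1}):

  H_0: rank C_0 − rank ∂_1 = 13 − 11 = 2, and the invariant factors of ∂_1 are all 1, so H_0 = Z^2.

(K is a triangulation of the disjoint union of the torus T^2 and the circle S^1.)

H_0 ≅ Z^2.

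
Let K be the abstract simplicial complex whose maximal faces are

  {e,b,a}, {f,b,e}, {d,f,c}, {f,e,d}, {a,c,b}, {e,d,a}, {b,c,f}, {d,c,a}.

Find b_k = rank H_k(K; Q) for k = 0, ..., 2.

Take the total order a < b < c < d < e < f on the vertex set. Then K (dimension 2) consists of the simplices:

  0-simplices (6): a, b, c, d, e, f
  1-simplices (12): ab, ac, ad, ae, bc, be, bf, cd, cf, de, df, ef
  2-simplices (8): abc, abe, acd, ade, bcf, bef, cdf, def

giving chain groups C_0 ≅ Z^6, C_1 ≅ Z^12, C_2 ≅ Z^8.

The boundary map ∂_1: C_1 → C_0 sends each edge [p,q] (with p < q) to q − p. For instance
  ∂ab = b − a.
The resulting 6×12 matrix has rank 5, and its Smith normal form has invariant factors (1,1,1,1,1).

Boundary ∂_2: C_2 → C_1 sends each 2-simplex [p,q,r] to [q,r] − [p,r] + [p,q]. For instance
  ∂bcf = cf − bf + bc,
  ∂acd = cd − ad + ac.
The 12×8 boundary matrix has rank 7 and Smith normal form diag(1,1,1,1,1,1,1).

Now H_k = ker ∂_k / im ∂_{k+1}, so:

  H_0: rank C_0 − rank ∂_1 = 6 − 5 = 1, and the invariant factors of ∂_1 are all 1, so H_0 = Z.
  H_1: rank ker ∂_1 − rank ∂_2 = (12 − 5) − 7 = 0, and the invariant factors of ∂_2 are all 1, so H_1 = 0.
  H_2: rank ker ∂_2 − rank ∂_3 = (8 − 7) − 0 = 1, and there is no ∂_3, so H_2 = Z.

As a check, the Euler characteristic is 6 − 12 + 8 = 2, which agrees with 1 − 0 + 1 = 2.

Hence the Betti numbers are b_0 = 1, b_1 = 0, b_2 = 1.

b_0 = 1, b_1 = 0, b_2 = 1.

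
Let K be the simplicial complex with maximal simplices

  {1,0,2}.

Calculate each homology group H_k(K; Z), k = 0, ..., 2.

Take the total order 0 < 1 < 2 on the vertex set. Then K (dimension 2) consists of the simplices:

  0-simplices (3): [0], [1], [2]
  1-simplices (3): [0,1], [0,2], [1,2]
  2-simplices (1): [0,1,2]

Hence C_0 ≅ Z^3, C_1 ≅ Z^3, C_2 ≅ Z^1.

The boundary map ∂_1: C_1 → C_0 maps an edge to its endpoints' difference, ∂[p,q] = q − p.
The 3×3 boundary matrix has rank 2 and Smith normal form diag(1,1).

The boundary map ∂_2: C_2 → C_1 sends each 2-simplex [p,q,r] to [q,r] − [p,r] + [p,q]. For instance
  ∂[0,1,2] = [1,2] − [0,2] + [0,1].
As a 3×1 matrix over Z this has rank 1, with invariant factors (1).

Reading off H_k = ker ∂_k / im ∂_{k+1}:

  H_0: rank C_0 − rank ∂_1 = 3 − 2 = 1, and the invariant factors of ∂_1 are all 1, so H_0 = Z.
  H_1: rank ker ∂_1 − rank ∂_2 = (3 − 2) − 1 = 0, and the invariant factors of ∂_2 are all 1, so H_1 = 0.
  H_2: rank ker ∂_2 − rank ∂_3 = (1 − 1) − 0 = 0, and there is no ∂_3, so H_2 = 0.

H_0 ≅ Z,  H_1 = 0,  H_2 = 0.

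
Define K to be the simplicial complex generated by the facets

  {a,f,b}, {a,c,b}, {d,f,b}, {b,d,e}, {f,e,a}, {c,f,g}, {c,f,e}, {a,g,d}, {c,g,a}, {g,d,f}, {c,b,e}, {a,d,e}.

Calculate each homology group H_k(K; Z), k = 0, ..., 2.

Fix the vertex order a < b < c < d < e < f < g and write every simplex with vertices in increasing order. Then dim K = 2 and the simplices of K are:

  0-simplices (7): a, b, c, d, e, f, g
  1-simplices (18): ab, ac, ad, ae, af, ag, bc, bd, be, bf, ce, cf, cg, de, df, dg, ef, fg
  2-simplices (12): abc, abf, acg, ade, adg, aef, bce, bde, bdf, cef, cfg, dfg

Hence C_0 ≅ Z^7, C_1 ≅ Z^18, C_2 ≅ Z^12.

∂_1: C_1 → C_0 sends each edge [p,q] (with p < q) to q − p. For instance
  ∂af = f − a.
The resulting 7×18 matrix has rank 6, and its Smith normal form has invariant factors (1,1,1,1,1,1).

The boundary map ∂_2: C_2 → C_1 acts by ∂[p,q,r] = [q,r] − [p,r] + [p,q]. For instance
  ∂abf = bf − af + ab,
  ∂bdf = df − bf + bd.
The 18×12 boundary matrix has rank 12 and Smith normal form diag(1,1,1,1,1,1,1,1,1,1,1,2).

Now H_k = ker ∂_k / im ∂_{k+1}, so:

  H_0: rank C_0 − rank ∂_1 = 7 − 6 = 1, and the invariant factors of ∂_1 are all 1, so H_0 ≅ Z.
  H_1: rank ker ∂_1 − rank ∂_2 = (18 − 6) − 12 = 0, and ∂_2 has invariant factor 2 > 1, so H_1 ≅ Z/2.
  H_2: rank ker ∂_2 − rank ∂_3 = (12 − 12) − 0 = 0, and there is no ∂_3, so H_2 ≅ 0.

As a check, the Euler characteristic is 7 − 18 + 12 = 1, which agrees with 1 − 0 + 0 = 1.
(K is a triangulation of the real projective plane RP^2.)

H_0 = Z,  H_1 = Z/2,  H_2 = 0.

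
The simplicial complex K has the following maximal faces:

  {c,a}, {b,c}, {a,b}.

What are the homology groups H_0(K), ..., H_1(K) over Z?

H_0 = Z,  H_1 = Z.

We work with the vertex ordering a < b < c. The simplices of K, each written with vertices in increasing order, are:

  0-simplices (3): a, b, c
  1-simplices (3): ab, ac, bc

giving chain groups C_0 ≅ Z^3, C_1 ≅ Z^3.

∂_1: C_1 → C_0 is given by ∂[p,q] = [q] − [p]. For instance
  ∂ac = c − a.
As a 3×3 matrix over Z this has rank 2, with invariant factors (1,1).

From H_k ≅ ker(∂_k) / im(∂_{k+1}) we obtain:

  H_0: rank C_0 − rank ∂_1 = 3 − 2 = 1, and the invariant factors of ∂_1 are all 1, so H_0 = Z.
  H_1: rank ker ∂_1 − rank ∂_2 = (3 − 2) − 0 = 1, and there is no ∂_2, so H_1 = Z.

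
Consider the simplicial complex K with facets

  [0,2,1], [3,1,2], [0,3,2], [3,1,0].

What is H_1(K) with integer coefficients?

H_1 ≅ 0.

Fix the vertex order 0 < 1 < 2 < 3 and write every simplex with vertices in increasing order. Then dim K = 2 and the simplices of K are:

  0-simplices (4): [0], [1], [2], [3]
  1-simplices (6): [0,1], [0,2], [0,3], [1,2], [1,3], [2,3]
  2-simplices (4): [0,1,2], [0,1,3], [0,2,3], [1,2,3]

giving chain groups C_0 ≅ Z^4, C_1 ≅ Z^6, C_2 ≅ Z^4.

Boundary ∂_1: C_1 → C_0 maps an edge to its endpoints' difference, ∂[p,q] = q − p. For instance
  ∂[2,3] = [3] − [2].
As a 4×6 matrix over Z this has rank 3, with invariant factors (1,1,1).

∂_2: C_2 → C_1 sends each 2-simplex [p,q,r] to [q,r] − [p,r] + [p,q]. For instance
  ∂[0,1,3] = [1,3] − [0,3] + [0,1],
  ∂[1,2,3] = [2,3] − [1,3] + [1,2].
The resulting 6×4 matrix has rank 3, and its Smith normal form has invariant factors (1,1,1).

Now H_k = ker ∂_k / im ∂_{k+1}, so:

  H_1: rank ker ∂_1 − rank ∂_2 = (6 − 3) − 3 = 0, and the invariant factors of ∂_2 are all 1, so H_1 ≅ 0.

(K is a triangulation of the 2-sphere S^2.)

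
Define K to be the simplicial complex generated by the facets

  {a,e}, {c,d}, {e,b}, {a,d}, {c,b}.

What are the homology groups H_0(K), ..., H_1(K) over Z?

Order the vertices as a < b < c < d < e. Listing each simplex with vertices in this order, K has dimension 1 with simplices:

  0-simplices (5): a, b, c, d, e
  1-simplices (5): ad, ae, bc, be, cd

Hence C_0 ≅ Z^5, C_1 ≅ Z^5.

Boundary ∂_1: C_1 → C_0 sends each edge [p,q] (with p < q) to q − p.
The 5×5 boundary matrix has rank 4 and Smith normal form diag(1,1,1,1).

From H_k ≅ ker(∂_k) / im(∂_{k+1}) we obtain:

  H_0: rank C_0 − rank ∂_1 = 5 − 4 = 1, and the invariant factors of ∂_1 are all 1, so H_0 = Z.
  H_1: rank ker ∂_1 − rank ∂_2 = (5 − 4) − 0 = 1, and there is no ∂_2, so H_1 = Z.

H_0 = Z,  H_1 = Z.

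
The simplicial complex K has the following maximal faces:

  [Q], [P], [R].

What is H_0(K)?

H_0 = Z^3.

We work with the vertex ordering P < Q < R. The simplices of K, each written with vertices in increasing order, are:

  0-simplices (3): P, Q, R

Hence C_0 ≅ Z^3.

Computing H_k = (kernel of ∂_k) / (image of ∂_{k+1}):

  H_0: rank C_0 − rank ∂_1 = 3 − 0 = 3, and there is no ∂_1, so H_0 ≅ Z^3.

(K is a triangulation of a set of 3 points.)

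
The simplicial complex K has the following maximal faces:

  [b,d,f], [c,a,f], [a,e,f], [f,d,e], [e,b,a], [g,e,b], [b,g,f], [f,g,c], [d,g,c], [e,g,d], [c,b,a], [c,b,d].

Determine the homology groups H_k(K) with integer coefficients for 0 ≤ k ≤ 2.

H_0 ≅ Z,  H_1 ≅ Z/2Z,  H_2 = 0.

K has 7 vertices, 18 edges, 12 triangles.
rank ∂_0 = 0, rank ∂_1 = 6 ⇒ b_0 = 7 − 0 − 6 = 1; all invariant factors of ∂_1 are 1 so no torsion. So H_0 ≅ Z.
rank ∂_1 = 6, rank ∂_2 = 12 ⇒ b_1 = 18 − 6 − 12 = 0; ∂_2 has invariant factor(s) [2] giving torsion. So H_1 ≅ Z/2Z.
rank ∂_2 = 12, rank ∂_3 = 0 ⇒ b_2 = 12 − 12 − 0 = 0. So H_2 ≅ 0.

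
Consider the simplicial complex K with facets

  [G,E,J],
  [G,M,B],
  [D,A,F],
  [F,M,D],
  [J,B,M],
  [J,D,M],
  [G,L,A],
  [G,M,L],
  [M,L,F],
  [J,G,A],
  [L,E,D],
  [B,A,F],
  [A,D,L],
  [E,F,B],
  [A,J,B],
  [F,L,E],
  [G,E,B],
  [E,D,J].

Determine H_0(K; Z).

H_0 = Z.

Take the total order A < B < D < E < F < G < J < L < M on the vertex set. Then K (dimension 2) consists of the simplices:

  0-simplices (9): A, B, D, E, F, G, J, L, M
  1-simplices (27): AB, AD, AF, AG, AJ, AL, BE, BF, BG, BJ, BM, DE, DF, DJ, DL, DM, EF, EG, EJ, EL, FL, FM, GJ, GL, GM, JM, LM
  2-simplices (18): ABF, ABJ, ADF, ADL, AGJ, AGL, BEF, BEG, BGM, BJM, DEJ, DEL, DFM, DJM, EFL, EGJ, FLM, GLM

so the chain groups are C_0 ≅ Z^9, C_1 ≅ Z^27, C_2 ≅ Z^18.

Boundary ∂_1: C_1 → C_0 is given by ∂[p,q] = [q] − [p]. For instance
  ∂DF = F − D.
The resulting 9×27 matrix has rank 8, and its Smith normal form has invariant factors (1,1,1,1,1,1,1,1).

∂_2: C_2 → C_1 acts by ∂[p,q,r] = [q,r] − [p,r] + [p,q]. For instance
  ∂ABF = BF − AF + AB,
  ∂GLM = LM − GM + GL.
This gives a 27×18 integer matrix of rank 18; reducing to Smith normal form yields diagonal entries (1,1,1,1,1,1,1,1,1,1,1,1,1,1,1,1,1,2).

Computing H_k = (kernel of ∂_k) / (image of ∂_{k+1}):

  H_0: rank C_0 − rank ∂_1 = 9 − 8 = 1, and the invariant factors of ∂_1 are all 1, so H_0 = Z.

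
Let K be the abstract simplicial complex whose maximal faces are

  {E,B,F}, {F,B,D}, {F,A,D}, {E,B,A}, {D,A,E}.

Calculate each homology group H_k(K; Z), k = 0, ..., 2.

H_0 = Z,  H_1 = Z,  H_2 = 0.

Fix the vertex order A < B < D < E < F and write every simplex with vertices in increasing order. Then dim K = 2 and the simplices of K are:

  0-simplices (5): A, B, D, E, F
  1-simplices (10): AB, AD, AE, AF, BD, BE, BF, DE, DF, EF
  2-simplices (5): ABE, ADE, ADF, BDF, BEF

Hence C_0 ≅ Z^5, C_1 ≅ Z^10, C_2 ≅ Z^5.

∂_1: C_1 → C_0 maps an edge to its endpoints' difference, ∂[p,q] = q − p. For instance
  ∂BE = E − B.
The 5×10 boundary matrix has rank 4 and Smith normal form diag(1,1,1,1).

The boundary map ∂_2: C_2 → C_1 sends each 2-simplex [p,q,r] to [q,r] − [p,r] + [p,q]. For instance
  ∂BDF = DF − BF + BD,
  ∂ADF = DF − AF + AD.
This gives a 10×5 integer matrix of rank 5; reducing to Smith normal form yields diagonal entries (1,1,1,1,1).

Reading off H_k = ker ∂_k / im ∂_{k+1}:

  H_0: rank C_0 − rank ∂_1 = 5 − 4 = 1, and the invariant factors of ∂_1 are all 1, so H_0 = Z.
  H_1: rank ker ∂_1 − rank ∂_2 = (10 − 4) − 5 = 1, and the invariant factors of ∂_2 are all 1, so H_1 = Z.
  H_2: rank ker ∂_2 − rank ∂_3 = (5 − 5) − 0 = 0, and there is no ∂_3, so H_2 = 0.

As a check, the Euler characteristic is 5 − 10 + 5 = 0, which agrees with 1 − 1 + 0 = 0.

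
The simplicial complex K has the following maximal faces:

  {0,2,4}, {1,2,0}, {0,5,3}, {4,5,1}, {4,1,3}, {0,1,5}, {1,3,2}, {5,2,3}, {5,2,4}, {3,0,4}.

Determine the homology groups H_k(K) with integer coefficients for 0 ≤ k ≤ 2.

K has 6 vertices, 15 edges, 10 triangles.
rank ∂_0 = 0, rank ∂_1 = 5 ⇒ b_0 = 6 − 0 − 5 = 1; all invariant factors of ∂_1 are 1 so no torsion. So H_0 = Z.
rank ∂_1 = 5, rank ∂_2 = 10 ⇒ b_1 = 15 − 5 − 10 = 0; ∂_2 has invariant factor(s) [2] giving torsion. So H_1 = Z/2.
rank ∂_2 = 10, rank ∂_3 = 0 ⇒ b_2 = 10 − 10 − 0 = 0. So H_2 = 0.

H_0 ≅ Z,  H_1 ≅ Z/2,  H_2 = 0.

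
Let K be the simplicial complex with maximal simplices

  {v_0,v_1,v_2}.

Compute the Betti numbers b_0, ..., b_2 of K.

Take the total order v_0 < v_1 < v_2 on the vertex set. Then K (dimension 2) consists of the simplices:

  0-simplices (3): [v_0], [v_1], [v_2]
  1-simplices (3): [v_0,v_1], [v_0,v_2], [v_1,v_2]
  2-simplices (1): [v_0,v_1,v_2]

Hence C_0 ≅ Z^3, C_1 ≅ Z^3, C_2 ≅ Z^1.

The boundary map ∂_1: C_1 → C_0 sends each edge [p,q] (with p < q) to q − p.
The 3×3 boundary matrix has rank 2 and Smith normal form diag(1,1).

Boundary ∂_2: C_2 → C_1 maps a triangle to the signed sum of its edges. For instance
  ∂[v_0,v_1,v_2] = [v_1,v_2] − [v_0,v_2] + [v_0,v_1].
The resulting 3×1 matrix has rank 1, and its Smith normal form has invariant factors (1).

Now H_k = ker ∂_k / im ∂_{k+1}, so:

  H_0: rank C_0 − rank ∂_1 = 3 − 2 = 1, and the invariant factors of ∂_1 are all 1, so H_0 = Z.
  H_1: rank ker ∂_1 − rank ∂_2 = (3 − 2) − 1 = 0, and the invariant factors of ∂_2 are all 1, so H_1 = 0.
  H_2: rank ker ∂_2 − rank ∂_3 = (1 − 1) − 0 = 0, and there is no ∂_3, so H_2 = 0.

Hence the Betti numbers are b_0 = 1, b_1 = 0, b_2 = 0.

b_0 = 1, b_1 = 0, b_2 = 0.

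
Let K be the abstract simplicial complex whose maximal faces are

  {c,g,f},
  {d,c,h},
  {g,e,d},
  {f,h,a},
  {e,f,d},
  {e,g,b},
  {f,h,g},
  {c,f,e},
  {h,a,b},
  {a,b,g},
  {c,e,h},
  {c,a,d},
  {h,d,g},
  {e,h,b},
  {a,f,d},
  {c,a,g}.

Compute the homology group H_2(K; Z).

Take the total order a < b < c < d < e < f < g < h on the vertex set. Then K (dimension 2) consists of the simplices:

  0-simplices (8): a, b, c, d, e, f, g, h
  1-simplices (24): ab, ac, ad, af, ag, ah, be, bg, bh, cd, ce, cf, cg, ch, de, df, dg, dh, ef, eg, eh, fg, fh, gh
  2-simplices (16): abg, abh, acd, acg, adf, afh, beg, beh, cdh, cef, ceh, cfg, def, deg, dgh, fgh

so the chain groups are C_0 ≅ Z^8, C_1 ≅ Z^24, C_2 ≅ Z^16.

Boundary ∂_1: C_1 → C_0 is given by ∂[p,q] = [q] − [p]. For instance
  ∂bh = h − b.
This gives a 8×24 integer matrix of rank 7; reducing to Smith normal form yields diagonal entries (1,1,1,1,1,1,1).

∂_2: C_2 → C_1 maps a triangle to the signed sum of its edges. For instance
  ∂cef = ef − cf + ce,
  ∂adf = df − af + ad.
The resulting 24×16 matrix has rank 15, and its Smith normal form has invariant factors (1,1,1,1,1,1,1,1,1,1,1,1,1,1,1).

Reading off H_k = ker ∂_k / im ∂_{k+1}:

  H_2: rank ker ∂_2 − rank ∂_3 = (16 − 15) − 0 = 1, and there is no ∂_3, so H_2 = Z.

(K is a triangulation of the torus T^2.)

H_2 = Z.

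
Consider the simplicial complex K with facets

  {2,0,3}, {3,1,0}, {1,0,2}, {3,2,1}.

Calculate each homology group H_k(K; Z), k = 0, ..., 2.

H_0 = Z,  H_1 = 0,  H_2 = Z.

We work with the vertex ordering 0 < 1 < 2 < 3. The simplices of K, each written with vertices in increasing order, are:

  0-simplices (4): [0], [1], [2], [3]
  1-simplices (6): [0,1], [0,2], [0,3], [1,2], [1,3], [2,3]
  2-simplices (4): [0,1,2], [0,1,3], [0,2,3], [1,2,3]

so the chain groups are C_0 ≅ Z^4, C_1 ≅ Z^6, C_2 ≅ Z^4.

Boundary ∂_1: C_1 → C_0 maps an edge to its endpoints' difference, ∂[p,q] = q − p.
The 4×6 boundary matrix has rank 3 and Smith normal form diag(1,1,1).

The boundary map ∂_2: C_2 → C_1 acts by ∂[p,q,r] = [q,r] − [p,r] + [p,q]. For instance
  ∂[1,2,3] = [2,3] − [1,3] + [1,2],
  ∂[0,1,2] = [1,2] − [0,2] + [0,1].
The resulting 6×4 matrix has rank 3, and its Smith normal form has invariant factors (1,1,1).

From H_k ≅ ker(∂_k) / im(∂_{k+1}) we obtain:

  H_0: rank C_0 − rank ∂_1 = 4 − 3 = 1, and the invariant factors of ∂_1 are all 1, so H_0 ≅ Z.
  H_1: rank ker ∂_1 − rank ∂_2 = (6 − 3) − 3 = 0, and the invariant factors of ∂_2 are all 1, so H_1 ≅ 0.
  H_2: rank ker ∂_2 − rank ∂_3 = (4 − 3) − 0 = 1, and there is no ∂_3, so H_2 ≅ Z.

As a check, the Euler characteristic is 4 − 6 + 4 = 2, which agrees with 1 − 0 + 1 = 2.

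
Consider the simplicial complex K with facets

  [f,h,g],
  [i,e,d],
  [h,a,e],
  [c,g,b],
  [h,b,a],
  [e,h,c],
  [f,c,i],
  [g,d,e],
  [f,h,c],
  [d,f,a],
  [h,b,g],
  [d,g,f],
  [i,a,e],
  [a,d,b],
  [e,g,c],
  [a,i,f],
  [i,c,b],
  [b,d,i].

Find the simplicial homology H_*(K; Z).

Order the vertices as a < b < c < d < e < f < g < h < i. Listing each simplex with vertices in this order, K has dimension 2 with simplices:

  0-simplices (9): a, b, c, d, e, f, g, h, i
  1-simplices (27): ab, ad, ae, af, ah, ai, bc, bd, bg, bh, bi, ce, cf, cg, ch, ci, de, df, dg, di, eg, eh, ei, fg, fh, fi, gh
  2-simplices (18): abd, abh, adf, aeh, aei, afi, bcg, bci, bdi, bgh, ceg, ceh, cfh, cfi, deg, dei, dfg, fgh

so the chain groups are C_0 ≅ Z^9, C_1 ≅ Z^27, C_2 ≅ Z^18.

∂_1: C_1 → C_0 maps an edge to its endpoints' difference, ∂[p,q] = q − p. For instance
  ∂bi = i − b.
As a 9×27 matrix over Z this has rank 8, with invariant factors (1,1,1,1,1,1,1,1).

Boundary ∂_2: C_2 → C_1 maps a triangle to the signed sum of its edges. For instance
  ∂ceg = eg − cg + ce,
  ∂ceh = eh − ch + ce.
This gives a 27×18 integer matrix of rank 18; reducing to Smith normal form yields diagonal entries (1,1,1,1,1,1,1,1,1,1,1,1,1,1,1,1,1,2).

Reading off H_k = ker ∂_k / im ∂_{k+1}:

  H_0: rank C_0 − rank ∂_1 = 9 − 8 = 1, and the invariant factors of ∂_1 are all 1, so H_0 ≅ Z.
  H_1: rank ker ∂_1 − rank ∂_2 = (27 − 8) − 18 = 1, and ∂_2 has invariant factor 2 > 1, so H_1 ≅ Z ⊕ Z/2.
  H_2: rank ker ∂_2 − rank ∂_3 = (18 − 18) − 0 = 0, and there is no ∂_3, so H_2 ≅ 0.

As a check, the Euler characteristic is 9 − 27 + 18 = 0, which agrees with 1 − 1 + 0 = 0.
(K is a triangulation of the Klein bottle.)

H_0 = Z,  H_1 = Z ⊕ Z/2,  H_2 = 0.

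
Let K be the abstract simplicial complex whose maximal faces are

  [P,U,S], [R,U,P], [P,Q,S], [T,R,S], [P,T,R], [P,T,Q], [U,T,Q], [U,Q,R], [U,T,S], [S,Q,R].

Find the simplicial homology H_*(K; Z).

We work with the vertex ordering P < Q < R < S < T < U. The simplices of K, each written with vertices in increasing order, are:

  0-simplices (6): P, Q, R, S, T, U
  1-simplices (15): PQ, PR, PS, PT, PU, QR, QS, QT, QU, RS, RT, RU, ST, SU, TU
  2-simplices (10): PQS, PQT, PRT, PRU, PSU, QRS, QRU, QTU, RST, STU

Hence C_0 ≅ Z^6, C_1 ≅ Z^15, C_2 ≅ Z^10.

Boundary ∂_1: C_1 → C_0 is given by ∂[p,q] = [q] − [p].
This gives a 6×15 integer matrix of rank 5; reducing to Smith normal form yields diagonal entries (1,1,1,1,1).

The boundary map ∂_2: C_2 → C_1 acts by ∂[p,q,r] = [q,r] − [p,r] + [p,q]. For instance
  ∂QTU = TU − QU + QT,
  ∂PRU = RU − PU + PR.
The resulting 15×10 matrix has rank 10, and its Smith normal form has invariant factors (1,1,1,1,1,1,1,1,1,2).

Computing H_k = (kernel of ∂_k) / (image of ∂_{k+1}):

  H_0: rank C_0 − rank ∂_1 = 6 − 5 = 1, and the invariant factors of ∂_1 are all 1, so H_0 ≅ Z.
  H_1: rank ker ∂_1 − rank ∂_2 = (15 − 5) − 10 = 0, and ∂_2 has invariant factor 2 > 1, so H_1 ≅ Z/2Z.
  H_2: rank ker ∂_2 − rank ∂_3 = (10 − 10) − 0 = 0, and there is no ∂_3, so H_2 ≅ 0.

As a check, the Euler characteristic is 6 − 15 + 10 = 1, which agrees with 1 − 0 + 0 = 1.

H_0 ≅ Z,  H_1 ≅ Z/2Z,  H_2 = 0.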